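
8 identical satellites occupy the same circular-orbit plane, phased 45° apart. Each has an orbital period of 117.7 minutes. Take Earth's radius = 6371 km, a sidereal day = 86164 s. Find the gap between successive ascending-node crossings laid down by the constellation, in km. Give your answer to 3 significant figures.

T = 117.7 min = 7062.0 s.
Single-satellite node shift = (7062.0/86164) × 360° = 29.51°.
With 8 satellites evenly phased, successive equator crossings are 29.51/8 = 3.688° apart.
That is 3.688 × 111.2 = 410 km at the equator.

410 km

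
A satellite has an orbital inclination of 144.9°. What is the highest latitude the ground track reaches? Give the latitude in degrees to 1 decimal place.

Retrograde orbit: the ground track reaches ±(180° − i) = ±(180 − 144.9) = ±35.1°.

35.1°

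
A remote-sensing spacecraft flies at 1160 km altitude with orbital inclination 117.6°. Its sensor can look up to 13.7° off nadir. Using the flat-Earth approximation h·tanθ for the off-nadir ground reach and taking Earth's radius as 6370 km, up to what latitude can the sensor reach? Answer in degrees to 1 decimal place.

Retrograde orbit: the ground track reaches ±(180° − i) = ±(180 − 117.6) = ±62.4°.
Sensor half-swath on the ground ≈ 1160·tan(13.7°) = 283 km = 2.54° of latitude.
Maximum observable latitude ≈ 62.4 + 2.54 = 64.9°.

64.9°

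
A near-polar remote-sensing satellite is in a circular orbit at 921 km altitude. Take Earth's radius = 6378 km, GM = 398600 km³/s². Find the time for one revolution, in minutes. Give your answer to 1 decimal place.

103.4 min

Semi-major axis a = 6378 + 921 = 7299 km. Period T = 2π√(a³/μ) = 2π√(7299³/398600) = 6205.9 s = 103.43 min.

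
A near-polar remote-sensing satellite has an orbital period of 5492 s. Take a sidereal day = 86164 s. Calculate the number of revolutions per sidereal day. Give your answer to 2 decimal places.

15.69

Orbits per sidereal day = 86164 / 5492.0 = 15.689.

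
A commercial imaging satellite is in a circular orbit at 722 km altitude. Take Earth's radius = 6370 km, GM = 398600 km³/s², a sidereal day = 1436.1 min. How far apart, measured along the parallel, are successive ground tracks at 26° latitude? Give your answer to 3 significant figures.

Semi-major axis a = 6370 + 722 = 7092 km. Period T = 2π√(a³/μ) = 2π√(7092³/398600) = 5943.8 s = 99.06 min.
Node shift per orbit = (5943.8/86166) × 360° = 24.83°.
Equatorial spacing = 24.83 × 111.2 km/° = 2761 km.
At 26° latitude, spacing = 2761 × cos(26°) = 2481 km.

2480 km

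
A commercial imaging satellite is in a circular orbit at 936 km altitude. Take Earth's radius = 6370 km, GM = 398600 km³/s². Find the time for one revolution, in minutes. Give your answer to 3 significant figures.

Semi-major axis a = 6370 + 936 = 7306 km. Period T = 2π√(a³/μ) = 2π√(7306³/398600) = 6214.9 s = 103.58 min.

104 min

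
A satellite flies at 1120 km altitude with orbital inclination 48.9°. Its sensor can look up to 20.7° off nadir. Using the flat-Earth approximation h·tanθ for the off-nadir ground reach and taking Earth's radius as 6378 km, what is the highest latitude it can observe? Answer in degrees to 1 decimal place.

For a prograde orbit the ground track reaches latitude ±i = ±48.9°.
Sensor half-swath on the ground ≈ 1120·tan(20.7°) = 423 km = 3.80° of latitude.
Maximum observable latitude ≈ 48.9 + 3.80 = 52.7°.

52.7°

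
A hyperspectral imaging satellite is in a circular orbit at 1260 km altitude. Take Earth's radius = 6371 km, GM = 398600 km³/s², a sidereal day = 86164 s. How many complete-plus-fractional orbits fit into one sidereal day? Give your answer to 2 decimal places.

12.99

Semi-major axis a = 6371 + 1260 = 7631 km. Period T = 2π√(a³/μ) = 2π√(7631³/398600) = 6634.1 s = 110.57 min.
Orbits per sidereal day = 86164 / 6634.1 = 12.988.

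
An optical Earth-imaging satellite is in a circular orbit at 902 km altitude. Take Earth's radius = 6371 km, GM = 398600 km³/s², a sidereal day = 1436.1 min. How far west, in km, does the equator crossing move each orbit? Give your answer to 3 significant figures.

2870 km

Semi-major axis a = 6371 + 902 = 7273 km. Period T = 2π√(a³/μ) = 2π√(7273³/398600) = 6172.8 s = 102.88 min.
During one orbit Earth rotates (6172.8 / 86166) × 360° = 25.79°.
At the equator that is 25.79° × (2π·6371/360) km/° = 25.79 × 111.2 = 2868 km.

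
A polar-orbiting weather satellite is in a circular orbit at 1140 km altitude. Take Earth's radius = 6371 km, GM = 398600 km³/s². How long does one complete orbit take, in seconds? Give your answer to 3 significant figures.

Semi-major axis a = 6371 + 1140 = 7511 km. Period T = 2π√(a³/μ) = 2π√(7511³/398600) = 6478.3 s = 107.97 min.

6480 seconds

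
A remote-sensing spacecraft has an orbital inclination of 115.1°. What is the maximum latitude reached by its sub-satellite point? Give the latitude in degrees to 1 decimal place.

64.9°

Retrograde orbit: the ground track reaches ±(180° − i) = ±(180 − 115.1) = ±64.9°.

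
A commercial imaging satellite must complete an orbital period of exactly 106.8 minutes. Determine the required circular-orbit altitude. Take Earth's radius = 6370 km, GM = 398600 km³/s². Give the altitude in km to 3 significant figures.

1090 km

T = 106.8 min = 6408.0 s.
From T = 2π√(a³/μ): a = (μ T²/4π²)^(1/3) = (398600 × 6408.0² / 4π²)^(1/3) = 7457 km.
Altitude h = a − R = 7457 − 6370 = 1087 km.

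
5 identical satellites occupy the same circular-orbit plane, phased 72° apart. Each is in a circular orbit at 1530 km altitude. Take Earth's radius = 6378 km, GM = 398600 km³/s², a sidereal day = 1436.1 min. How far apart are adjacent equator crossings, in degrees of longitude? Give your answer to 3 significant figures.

Semi-major axis a = 6378 + 1530 = 7908 km. Period T = 2π√(a³/μ) = 2π√(7908³/398600) = 6998.6 s = 116.64 min.
Single-satellite node shift = (6998.6/86166) × 360° = 29.24°.
With 5 satellites evenly phased, successive equator crossings are 29.24/5 = 5.848° apart.

5.85°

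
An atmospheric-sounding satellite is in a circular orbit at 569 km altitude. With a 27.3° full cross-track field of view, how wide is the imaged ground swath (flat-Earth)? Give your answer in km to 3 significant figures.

Half-angle = 27.3°/2 = 13.65°.
Swath width ≈ 2h·tan(θ/2) = 2 × 569 × tan(13.65°) = 276.4 km.

276 km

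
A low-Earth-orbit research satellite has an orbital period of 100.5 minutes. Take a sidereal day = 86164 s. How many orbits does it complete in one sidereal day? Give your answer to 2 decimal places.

14.29

T = 100.5 min = 6030.0 s.
Orbits per sidereal day = 86164 / 6030.0 = 14.289.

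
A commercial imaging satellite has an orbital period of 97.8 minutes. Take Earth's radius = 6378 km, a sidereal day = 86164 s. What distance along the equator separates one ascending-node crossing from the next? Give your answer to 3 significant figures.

2730 km

T = 97.8 min = 5868.0 s.
During one orbit Earth rotates (5868.0 / 86164) × 360° = 24.52°.
At the equator that is 24.52° × (2π·6378/360) km/° = 24.52 × 111.3 = 2729 km.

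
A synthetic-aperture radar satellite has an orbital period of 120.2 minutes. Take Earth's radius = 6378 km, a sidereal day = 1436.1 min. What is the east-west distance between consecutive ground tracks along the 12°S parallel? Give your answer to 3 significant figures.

T = 120.2 min = 7212.0 s.
Node shift per orbit = (7212.0/86166) × 360° = 30.13°.
Equatorial spacing = 30.13 × 111.3 km/° = 3354 km.
At 12° latitude, spacing = 3354 × cos(12°) = 3281 km.

3280 km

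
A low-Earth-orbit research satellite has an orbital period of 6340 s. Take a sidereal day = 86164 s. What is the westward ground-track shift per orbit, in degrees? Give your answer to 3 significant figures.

26.5°

During one orbit Earth rotates (6340.0 / 86164) × 360° = 26.49°.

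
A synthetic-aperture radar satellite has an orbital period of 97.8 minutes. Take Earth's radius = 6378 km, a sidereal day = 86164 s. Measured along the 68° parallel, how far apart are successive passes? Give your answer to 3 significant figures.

1020 km

T = 97.8 min = 5868.0 s.
Node shift per orbit = (5868.0/86164) × 360° = 24.52°.
Equatorial spacing = 24.52 × 111.3 km/° = 2729 km.
At 68° latitude, spacing = 2729 × cos(68°) = 1022 km.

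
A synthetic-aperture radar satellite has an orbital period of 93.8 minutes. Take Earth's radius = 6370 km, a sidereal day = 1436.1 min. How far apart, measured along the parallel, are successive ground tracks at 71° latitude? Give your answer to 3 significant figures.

T = 93.8 min = 5628.0 s.
Node shift per orbit = (5628.0/86166) × 360° = 23.51°.
Equatorial spacing = 23.51 × 111.2 km/° = 2614 km.
At 71° latitude, spacing = 2614 × cos(71°) = 851 km.

851 km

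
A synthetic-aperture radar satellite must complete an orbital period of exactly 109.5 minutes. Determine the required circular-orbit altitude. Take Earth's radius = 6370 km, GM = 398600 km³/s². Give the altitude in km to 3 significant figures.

1210 km

T = 109.5 min = 6570.0 s.
From T = 2π√(a³/μ): a = (μ T²/4π²)^(1/3) = (398600 × 6570.0² / 4π²)^(1/3) = 7582 km.
Altitude h = a − R = 7582 − 6370 = 1212 km.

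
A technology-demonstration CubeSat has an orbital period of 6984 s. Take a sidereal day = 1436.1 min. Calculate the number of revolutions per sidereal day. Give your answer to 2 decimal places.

12.34

Orbits per sidereal day = 86166 / 6984.0 = 12.338.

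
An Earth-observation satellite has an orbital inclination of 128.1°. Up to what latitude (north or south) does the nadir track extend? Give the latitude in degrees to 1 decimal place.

Retrograde orbit: the ground track reaches ±(180° − i) = ±(180 − 128.1) = ±51.9°.

51.9°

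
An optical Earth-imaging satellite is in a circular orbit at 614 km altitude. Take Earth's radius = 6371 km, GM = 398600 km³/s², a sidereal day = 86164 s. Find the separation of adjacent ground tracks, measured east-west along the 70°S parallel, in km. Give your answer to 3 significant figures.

Semi-major axis a = 6371 + 614 = 6985 km. Period T = 2π√(a³/μ) = 2π√(6985³/398600) = 5809.8 s = 96.83 min.
Node shift per orbit = (5809.8/86164) × 360° = 24.27°.
Equatorial spacing = 24.27 × 111.2 km/° = 2699 km.
At 70° latitude, spacing = 2699 × cos(70°) = 923 km.

923 km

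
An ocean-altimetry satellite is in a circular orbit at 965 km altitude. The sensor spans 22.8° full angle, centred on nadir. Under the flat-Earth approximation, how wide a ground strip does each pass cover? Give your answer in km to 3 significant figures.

389 km

Half-angle = 22.8°/2 = 11.4°.
Swath width ≈ 2h·tan(θ/2) = 2 × 965 × tan(11.4°) = 389.2 km.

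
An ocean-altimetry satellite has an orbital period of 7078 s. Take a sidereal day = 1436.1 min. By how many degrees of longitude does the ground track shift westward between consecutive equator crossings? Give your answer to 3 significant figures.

During one orbit Earth rotates (7078.0 / 86166) × 360° = 29.57°.

29.6°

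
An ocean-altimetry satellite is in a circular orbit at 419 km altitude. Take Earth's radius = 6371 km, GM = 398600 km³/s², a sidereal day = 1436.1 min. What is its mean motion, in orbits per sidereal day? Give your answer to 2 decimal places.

Semi-major axis a = 6371 + 419 = 6790 km. Period T = 2π√(a³/μ) = 2π√(6790³/398600) = 5568.2 s = 92.80 min.
Orbits per sidereal day = 86166 / 5568.2 = 15.475.

15.47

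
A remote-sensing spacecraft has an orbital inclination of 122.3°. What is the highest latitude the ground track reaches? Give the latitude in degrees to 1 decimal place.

57.7°

Retrograde orbit: the ground track reaches ±(180° − i) = ±(180 − 122.3) = ±57.7°.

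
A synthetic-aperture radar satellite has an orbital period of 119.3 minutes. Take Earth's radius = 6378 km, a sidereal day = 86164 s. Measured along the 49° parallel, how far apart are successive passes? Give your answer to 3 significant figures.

T = 119.3 min = 7158.0 s.
Node shift per orbit = (7158.0/86164) × 360° = 29.91°.
Equatorial spacing = 29.91 × 111.3 km/° = 3329 km.
At 49° latitude, spacing = 3329 × cos(49°) = 2184 km.

2180 km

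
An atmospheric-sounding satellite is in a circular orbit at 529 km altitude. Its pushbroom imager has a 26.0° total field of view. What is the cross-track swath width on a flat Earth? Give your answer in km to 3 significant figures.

Half-angle = 26.0°/2 = 13°.
Swath width ≈ 2h·tan(θ/2) = 2 × 529 × tan(13°) = 244.3 km.

244 km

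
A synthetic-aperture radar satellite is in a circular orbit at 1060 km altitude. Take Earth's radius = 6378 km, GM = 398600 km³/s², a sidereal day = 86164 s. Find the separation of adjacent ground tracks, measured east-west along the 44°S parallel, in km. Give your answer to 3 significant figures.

Semi-major axis a = 6378 + 1060 = 7438 km. Period T = 2π√(a³/μ) = 2π√(7438³/398600) = 6384.0 s = 106.40 min.
Node shift per orbit = (6384.0/86164) × 360° = 26.67°.
Equatorial spacing = 26.67 × 111.3 km/° = 2969 km.
At 44° latitude, spacing = 2969 × cos(44°) = 2136 km.

2140 km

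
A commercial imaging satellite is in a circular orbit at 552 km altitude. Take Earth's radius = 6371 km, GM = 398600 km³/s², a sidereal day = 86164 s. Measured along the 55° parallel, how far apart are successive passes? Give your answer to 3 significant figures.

1530 km

Semi-major axis a = 6371 + 552 = 6923 km. Period T = 2π√(a³/μ) = 2π√(6923³/398600) = 5732.6 s = 95.54 min.
Node shift per orbit = (5732.6/86164) × 360° = 23.95°.
Equatorial spacing = 23.95 × 111.2 km/° = 2663 km.
At 55° latitude, spacing = 2663 × cos(55°) = 1528 km.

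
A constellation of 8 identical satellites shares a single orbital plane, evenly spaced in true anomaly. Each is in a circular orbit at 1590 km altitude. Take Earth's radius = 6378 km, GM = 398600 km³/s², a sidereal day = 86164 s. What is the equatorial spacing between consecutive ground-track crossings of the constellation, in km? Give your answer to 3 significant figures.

412 km

Semi-major axis a = 6378 + 1590 = 7968 km. Period T = 2π√(a³/μ) = 2π√(7968³/398600) = 7078.4 s = 117.97 min.
Single-satellite node shift = (7078.4/86164) × 360° = 29.57°.
With 8 satellites evenly phased, successive equator crossings are 29.57/8 = 3.697° apart.
That is 3.697 × 111.3 = 412 km at the equator.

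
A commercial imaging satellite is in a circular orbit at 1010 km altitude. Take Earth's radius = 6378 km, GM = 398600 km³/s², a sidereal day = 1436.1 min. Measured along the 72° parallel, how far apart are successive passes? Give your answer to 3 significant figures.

908 km

Semi-major axis a = 6378 + 1010 = 7388 km. Period T = 2π√(a³/μ) = 2π√(7388³/398600) = 6319.8 s = 105.33 min.
Node shift per orbit = (6319.8/86166) × 360° = 26.40°.
Equatorial spacing = 26.40 × 111.3 km/° = 2939 km.
At 72° latitude, spacing = 2939 × cos(72°) = 908 km.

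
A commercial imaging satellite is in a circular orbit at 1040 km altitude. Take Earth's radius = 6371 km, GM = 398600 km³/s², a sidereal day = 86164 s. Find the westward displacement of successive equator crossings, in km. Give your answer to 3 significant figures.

Semi-major axis a = 6371 + 1040 = 7411 km. Period T = 2π√(a³/μ) = 2π√(7411³/398600) = 6349.3 s = 105.82 min.
During one orbit Earth rotates (6349.3 / 86164) × 360° = 26.53°.
At the equator that is 26.53° × (2π·6371/360) km/° = 26.53 × 111.2 = 2950 km.

2950 km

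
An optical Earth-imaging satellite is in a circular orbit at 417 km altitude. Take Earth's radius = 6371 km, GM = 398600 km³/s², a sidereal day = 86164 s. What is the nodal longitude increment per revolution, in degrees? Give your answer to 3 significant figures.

23.3°

Semi-major axis a = 6371 + 417 = 6788 km. Period T = 2π√(a³/μ) = 2π√(6788³/398600) = 5565.8 s = 92.76 min.
During one orbit Earth rotates (5565.8 / 86164) × 360° = 23.25°.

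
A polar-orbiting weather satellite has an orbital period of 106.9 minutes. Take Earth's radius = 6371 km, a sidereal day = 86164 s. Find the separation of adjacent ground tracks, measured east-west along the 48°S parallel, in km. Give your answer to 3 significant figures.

T = 106.9 min = 6414.0 s.
Node shift per orbit = (6414.0/86164) × 360° = 26.80°.
Equatorial spacing = 26.80 × 111.2 km/° = 2980 km.
At 48° latitude, spacing = 2980 × cos(48°) = 1994 km.

1990 km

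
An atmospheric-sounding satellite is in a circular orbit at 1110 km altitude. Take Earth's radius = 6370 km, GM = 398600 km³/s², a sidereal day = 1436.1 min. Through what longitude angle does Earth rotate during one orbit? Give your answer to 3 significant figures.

26.9°

Semi-major axis a = 6370 + 1110 = 7480 km. Period T = 2π√(a³/μ) = 2π√(7480³/398600) = 6438.2 s = 107.30 min.
During one orbit Earth rotates (6438.2 / 86166) × 360° = 26.90°.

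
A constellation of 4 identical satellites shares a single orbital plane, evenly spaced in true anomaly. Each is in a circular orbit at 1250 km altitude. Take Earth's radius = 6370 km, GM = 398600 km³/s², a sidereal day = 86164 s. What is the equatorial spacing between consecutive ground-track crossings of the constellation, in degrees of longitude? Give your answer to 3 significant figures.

6.91°

Semi-major axis a = 6370 + 1250 = 7620 km. Period T = 2π√(a³/μ) = 2π√(7620³/398600) = 6619.8 s = 110.33 min.
Single-satellite node shift = (6619.8/86164) × 360° = 27.66°.
With 4 satellites evenly phased, successive equator crossings are 27.66/4 = 6.914° apart.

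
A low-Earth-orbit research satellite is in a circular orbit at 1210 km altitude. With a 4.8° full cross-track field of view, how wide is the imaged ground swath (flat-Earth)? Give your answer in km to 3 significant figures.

101 km

Half-angle = 4.8°/2 = 2.4°.
Swath width ≈ 2h·tan(θ/2) = 2 × 1210 × tan(2.4°) = 101.4 km.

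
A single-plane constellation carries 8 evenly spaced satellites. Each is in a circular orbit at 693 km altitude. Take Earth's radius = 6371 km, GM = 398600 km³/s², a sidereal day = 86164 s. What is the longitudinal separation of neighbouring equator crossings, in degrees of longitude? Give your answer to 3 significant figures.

3.09°

Semi-major axis a = 6371 + 693 = 7064 km. Period T = 2π√(a³/μ) = 2π√(7064³/398600) = 5908.6 s = 98.48 min.
Single-satellite node shift = (5908.6/86164) × 360° = 24.69°.
With 8 satellites evenly phased, successive equator crossings are 24.69/8 = 3.086° apart.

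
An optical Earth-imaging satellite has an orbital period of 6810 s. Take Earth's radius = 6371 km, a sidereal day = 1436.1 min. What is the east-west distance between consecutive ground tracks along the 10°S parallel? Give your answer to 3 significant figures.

3120 km

Node shift per orbit = (6810.0/86166) × 360° = 28.45°.
Equatorial spacing = 28.45 × 111.2 km/° = 3164 km.
At 10° latitude, spacing = 3164 × cos(10°) = 3116 km.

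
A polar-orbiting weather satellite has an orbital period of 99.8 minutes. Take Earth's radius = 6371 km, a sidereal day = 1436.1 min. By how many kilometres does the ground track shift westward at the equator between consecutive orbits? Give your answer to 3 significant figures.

2780 km

T = 99.8 min = 5988.0 s.
During one orbit Earth rotates (5988.0 / 86166) × 360° = 25.02°.
At the equator that is 25.02° × (2π·6371/360) km/° = 25.02 × 111.2 = 2782 km.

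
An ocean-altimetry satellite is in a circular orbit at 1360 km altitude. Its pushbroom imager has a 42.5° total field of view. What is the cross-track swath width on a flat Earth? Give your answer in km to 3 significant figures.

Half-angle = 42.5°/2 = 21.25°.
Swath width ≈ 2h·tan(θ/2) = 2 × 1360 × tan(21.25°) = 1057.8 km.

1060 km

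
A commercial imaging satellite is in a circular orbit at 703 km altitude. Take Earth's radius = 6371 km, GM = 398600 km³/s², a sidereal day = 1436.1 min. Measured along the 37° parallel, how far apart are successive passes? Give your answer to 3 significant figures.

Semi-major axis a = 6371 + 703 = 7074 km. Period T = 2π√(a³/μ) = 2π√(7074³/398600) = 5921.2 s = 98.69 min.
Node shift per orbit = (5921.2/86166) × 360° = 24.74°.
Equatorial spacing = 24.74 × 111.2 km/° = 2751 km.
At 37° latitude, spacing = 2751 × cos(37°) = 2197 km.

2200 km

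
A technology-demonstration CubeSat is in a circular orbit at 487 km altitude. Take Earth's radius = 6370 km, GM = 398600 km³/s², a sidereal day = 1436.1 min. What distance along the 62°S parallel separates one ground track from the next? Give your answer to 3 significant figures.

Semi-major axis a = 6370 + 487 = 6857 km. Period T = 2π√(a³/μ) = 2π√(6857³/398600) = 5650.8 s = 94.18 min.
Node shift per orbit = (5650.8/86166) × 360° = 23.61°.
Equatorial spacing = 23.61 × 111.2 km/° = 2625 km.
At 62° latitude, spacing = 2625 × cos(62°) = 1232 km.

1230 km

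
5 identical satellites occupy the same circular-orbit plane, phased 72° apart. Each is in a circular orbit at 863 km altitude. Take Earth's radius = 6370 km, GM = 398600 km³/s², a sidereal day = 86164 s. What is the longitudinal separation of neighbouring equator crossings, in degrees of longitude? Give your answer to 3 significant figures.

5.12°

Semi-major axis a = 6370 + 863 = 7233 km. Period T = 2π√(a³/μ) = 2π√(7233³/398600) = 6121.9 s = 102.03 min.
Single-satellite node shift = (6121.9/86164) × 360° = 25.58°.
With 5 satellites evenly phased, successive equator crossings are 25.58/5 = 5.116° apart.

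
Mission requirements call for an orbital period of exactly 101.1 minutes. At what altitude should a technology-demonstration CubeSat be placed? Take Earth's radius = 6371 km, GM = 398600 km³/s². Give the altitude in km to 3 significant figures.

818 km

T = 101.1 min = 6066.0 s.
From T = 2π√(a³/μ): a = (μ T²/4π²)^(1/3) = (398600 × 6066.0² / 4π²)^(1/3) = 7189 km.
Altitude h = a − R = 7189 − 6371 = 818 km.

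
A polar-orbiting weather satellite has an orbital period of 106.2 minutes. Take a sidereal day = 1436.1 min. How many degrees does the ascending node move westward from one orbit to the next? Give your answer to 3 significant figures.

T = 106.2 min = 6372.0 s.
During one orbit Earth rotates (6372.0 / 86166) × 360° = 26.62°.

26.6°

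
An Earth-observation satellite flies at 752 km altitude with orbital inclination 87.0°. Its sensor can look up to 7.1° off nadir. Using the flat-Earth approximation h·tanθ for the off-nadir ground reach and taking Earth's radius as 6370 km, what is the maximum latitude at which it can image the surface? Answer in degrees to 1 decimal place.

For a prograde orbit the ground track reaches latitude ±i = ±87.0°.
Sensor half-swath on the ground ≈ 752·tan(7.1°) = 94 km = 0.84° of latitude.
Maximum observable latitude ≈ 87.0 + 0.84 = 87.8°.

87.8°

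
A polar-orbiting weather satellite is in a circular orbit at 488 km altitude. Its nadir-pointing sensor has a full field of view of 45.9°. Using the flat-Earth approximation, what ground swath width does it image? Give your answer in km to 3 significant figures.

413 km

Half-angle = 45.9°/2 = 22.95°.
Swath width ≈ 2h·tan(θ/2) = 2 × 488 × tan(22.95°) = 413.3 km.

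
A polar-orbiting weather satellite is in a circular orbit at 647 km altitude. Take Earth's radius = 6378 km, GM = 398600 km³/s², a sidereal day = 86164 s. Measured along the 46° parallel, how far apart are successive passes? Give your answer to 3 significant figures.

1890 km

Semi-major axis a = 6378 + 647 = 7025 km. Period T = 2π√(a³/μ) = 2π√(7025³/398600) = 5859.8 s = 97.66 min.
Node shift per orbit = (5859.8/86164) × 360° = 24.48°.
Equatorial spacing = 24.48 × 111.3 km/° = 2725 km.
At 46° latitude, spacing = 2725 × cos(46°) = 1893 km.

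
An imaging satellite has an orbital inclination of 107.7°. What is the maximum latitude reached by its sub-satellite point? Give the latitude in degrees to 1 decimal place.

72.3°

Retrograde orbit: the ground track reaches ±(180° − i) = ±(180 − 107.7) = ±72.3°.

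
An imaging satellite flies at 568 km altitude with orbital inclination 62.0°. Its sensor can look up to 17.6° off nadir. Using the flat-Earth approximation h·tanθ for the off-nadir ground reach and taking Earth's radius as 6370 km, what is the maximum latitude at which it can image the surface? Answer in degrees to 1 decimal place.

For a prograde orbit the ground track reaches latitude ±i = ±62.0°.
Sensor half-swath on the ground ≈ 568·tan(17.6°) = 180 km = 1.62° of latitude.
Maximum observable latitude ≈ 62.0 + 1.62 = 63.6°.

63.6°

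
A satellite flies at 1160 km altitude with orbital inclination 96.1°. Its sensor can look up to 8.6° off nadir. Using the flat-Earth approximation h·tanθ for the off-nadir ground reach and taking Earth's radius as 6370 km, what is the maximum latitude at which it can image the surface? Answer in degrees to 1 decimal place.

85.5°

Retrograde orbit: the ground track reaches ±(180° − i) = ±(180 − 96.1) = ±83.9°.
Sensor half-swath on the ground ≈ 1160·tan(8.6°) = 175 km = 1.58° of latitude.
Maximum observable latitude ≈ 83.9 + 1.58 = 85.5°.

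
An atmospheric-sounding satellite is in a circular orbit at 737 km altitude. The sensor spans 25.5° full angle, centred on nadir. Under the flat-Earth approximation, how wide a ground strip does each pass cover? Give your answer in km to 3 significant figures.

Half-angle = 25.5°/2 = 12.75°.
Swath width ≈ 2h·tan(θ/2) = 2 × 737 × tan(12.75°) = 333.5 km.

334 km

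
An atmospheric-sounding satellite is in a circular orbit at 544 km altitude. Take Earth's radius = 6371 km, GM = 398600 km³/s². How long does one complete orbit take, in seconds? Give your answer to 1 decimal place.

5722.7 seconds

Semi-major axis a = 6371 + 544 = 6915 km. Period T = 2π√(a³/μ) = 2π√(6915³/398600) = 5722.7 s = 95.38 min.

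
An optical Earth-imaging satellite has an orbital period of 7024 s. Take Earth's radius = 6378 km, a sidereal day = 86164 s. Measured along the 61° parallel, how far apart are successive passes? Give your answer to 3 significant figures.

Node shift per orbit = (7024.0/86164) × 360° = 29.35°.
Equatorial spacing = 29.35 × 111.3 km/° = 3267 km.
At 61° latitude, spacing = 3267 × cos(61°) = 1584 km.

1580 km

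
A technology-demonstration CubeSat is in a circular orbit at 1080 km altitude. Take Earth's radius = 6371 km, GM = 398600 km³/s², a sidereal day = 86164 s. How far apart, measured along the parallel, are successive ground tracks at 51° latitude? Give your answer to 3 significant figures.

1870 km

Semi-major axis a = 6371 + 1080 = 7451 km. Period T = 2π√(a³/μ) = 2π√(7451³/398600) = 6400.8 s = 106.68 min.
Node shift per orbit = (6400.8/86164) × 360° = 26.74°.
Equatorial spacing = 26.74 × 111.2 km/° = 2974 km.
At 51° latitude, spacing = 2974 × cos(51°) = 1871 km.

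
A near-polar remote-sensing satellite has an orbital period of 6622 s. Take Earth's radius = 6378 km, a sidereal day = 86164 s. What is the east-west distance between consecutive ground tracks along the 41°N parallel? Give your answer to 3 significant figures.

2320 km

Node shift per orbit = (6622.0/86164) × 360° = 27.67°.
Equatorial spacing = 27.67 × 111.3 km/° = 3080 km.
At 41° latitude, spacing = 3080 × cos(41°) = 2324 km.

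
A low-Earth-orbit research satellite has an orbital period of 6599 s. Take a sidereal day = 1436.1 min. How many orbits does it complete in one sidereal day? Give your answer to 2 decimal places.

13.06

Orbits per sidereal day = 86166 / 6599.0 = 13.057.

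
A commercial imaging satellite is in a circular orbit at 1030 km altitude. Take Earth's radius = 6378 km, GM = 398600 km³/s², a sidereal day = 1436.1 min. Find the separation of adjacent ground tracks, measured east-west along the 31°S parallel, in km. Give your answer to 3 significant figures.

2530 km

Semi-major axis a = 6378 + 1030 = 7408 km. Period T = 2π√(a³/μ) = 2π√(7408³/398600) = 6345.5 s = 105.76 min.
Node shift per orbit = (6345.5/86166) × 360° = 26.51°.
Equatorial spacing = 26.51 × 111.3 km/° = 2951 km.
At 31° latitude, spacing = 2951 × cos(31°) = 2530 km.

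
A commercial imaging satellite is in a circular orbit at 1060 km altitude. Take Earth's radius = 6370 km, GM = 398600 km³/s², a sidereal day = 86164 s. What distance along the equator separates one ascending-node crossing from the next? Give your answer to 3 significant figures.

2960 km

Semi-major axis a = 6370 + 1060 = 7430 km. Period T = 2π√(a³/μ) = 2π√(7430³/398600) = 6373.7 s = 106.23 min.
During one orbit Earth rotates (6373.7 / 86164) × 360° = 26.63°.
At the equator that is 26.63° × (2π·6370/360) km/° = 26.63 × 111.2 = 2961 km.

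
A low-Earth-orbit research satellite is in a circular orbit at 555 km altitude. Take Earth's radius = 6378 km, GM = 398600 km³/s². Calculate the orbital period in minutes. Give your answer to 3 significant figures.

95.8 min

Semi-major axis a = 6378 + 555 = 6933 km. Period T = 2π√(a³/μ) = 2π√(6933³/398600) = 5745.0 s = 95.75 min.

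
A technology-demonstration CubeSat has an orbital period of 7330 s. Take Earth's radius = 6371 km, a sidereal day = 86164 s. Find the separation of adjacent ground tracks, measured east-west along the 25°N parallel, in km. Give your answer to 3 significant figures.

Node shift per orbit = (7330.0/86164) × 360° = 30.63°.
Equatorial spacing = 30.63 × 111.2 km/° = 3405 km.
At 25° latitude, spacing = 3405 × cos(25°) = 3086 km.

3090 km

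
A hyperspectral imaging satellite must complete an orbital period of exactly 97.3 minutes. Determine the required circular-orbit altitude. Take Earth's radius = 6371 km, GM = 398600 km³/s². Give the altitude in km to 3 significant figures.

637 km

T = 97.3 min = 5838.0 s.
From T = 2π√(a³/μ): a = (μ T²/4π²)^(1/3) = (398600 × 5838.0² / 4π²)^(1/3) = 7008 km.
Altitude h = a − R = 7008 − 6371 = 637 km.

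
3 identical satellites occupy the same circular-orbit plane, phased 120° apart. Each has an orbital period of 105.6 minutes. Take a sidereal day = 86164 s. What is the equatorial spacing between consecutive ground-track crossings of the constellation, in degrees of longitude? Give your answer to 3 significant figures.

8.82°

T = 105.6 min = 6336.0 s.
Single-satellite node shift = (6336.0/86164) × 360° = 26.47°.
With 3 satellites evenly phased, successive equator crossings are 26.47/3 = 8.824° apart.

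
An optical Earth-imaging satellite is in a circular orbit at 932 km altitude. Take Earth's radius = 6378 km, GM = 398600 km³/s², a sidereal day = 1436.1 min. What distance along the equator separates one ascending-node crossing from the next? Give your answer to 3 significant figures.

2890 km

Semi-major axis a = 6378 + 932 = 7310 km. Period T = 2π√(a³/μ) = 2π√(7310³/398600) = 6220.0 s = 103.67 min.
During one orbit Earth rotates (6220.0 / 86166) × 360° = 25.99°.
At the equator that is 25.99° × (2π·6378/360) km/° = 25.99 × 111.3 = 2893 km.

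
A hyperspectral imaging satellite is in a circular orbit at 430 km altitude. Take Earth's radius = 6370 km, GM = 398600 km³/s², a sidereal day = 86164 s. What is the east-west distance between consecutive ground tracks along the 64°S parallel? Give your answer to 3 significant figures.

1140 km

Semi-major axis a = 6370 + 430 = 6800 km. Period T = 2π√(a³/μ) = 2π√(6800³/398600) = 5580.5 s = 93.01 min.
Node shift per orbit = (5580.5/86164) × 360° = 23.32°.
Equatorial spacing = 23.32 × 111.2 km/° = 2592 km.
At 64° latitude, spacing = 2592 × cos(64°) = 1136 km.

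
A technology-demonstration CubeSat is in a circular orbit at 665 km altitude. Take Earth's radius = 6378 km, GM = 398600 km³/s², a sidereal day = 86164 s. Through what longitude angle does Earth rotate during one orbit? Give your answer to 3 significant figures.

Semi-major axis a = 6378 + 665 = 7043 km. Period T = 2π√(a³/μ) = 2π√(7043³/398600) = 5882.3 s = 98.04 min.
During one orbit Earth rotates (5882.3 / 86164) × 360° = 24.58°.

24.6°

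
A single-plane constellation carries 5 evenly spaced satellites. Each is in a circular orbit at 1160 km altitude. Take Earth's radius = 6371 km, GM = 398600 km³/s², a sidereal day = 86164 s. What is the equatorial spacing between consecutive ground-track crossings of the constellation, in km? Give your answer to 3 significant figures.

Semi-major axis a = 6371 + 1160 = 7531 km. Period T = 2π√(a³/μ) = 2π√(7531³/398600) = 6504.1 s = 108.40 min.
Single-satellite node shift = (6504.1/86164) × 360° = 27.17°.
With 5 satellites evenly phased, successive equator crossings are 27.17/5 = 5.435° apart.
That is 5.435 × 111.2 = 604 km at the equator.

604 km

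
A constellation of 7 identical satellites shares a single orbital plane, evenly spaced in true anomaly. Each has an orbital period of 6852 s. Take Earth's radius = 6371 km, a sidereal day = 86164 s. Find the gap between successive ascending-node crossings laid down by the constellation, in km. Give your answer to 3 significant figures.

Single-satellite node shift = (6852.0/86164) × 360° = 28.63°.
With 7 satellites evenly phased, successive equator crossings are 28.63/7 = 4.090° apart.
That is 4.090 × 111.2 = 455 km at the equator.

455 km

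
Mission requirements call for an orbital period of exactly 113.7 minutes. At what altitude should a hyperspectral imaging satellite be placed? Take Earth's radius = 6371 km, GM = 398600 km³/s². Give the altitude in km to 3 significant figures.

1400 km

T = 113.7 min = 6822.0 s.
From T = 2π√(a³/μ): a = (μ T²/4π²)^(1/3) = (398600 × 6822.0² / 4π²)^(1/3) = 7774 km.
Altitude h = a − R = 7774 − 6371 = 1403 km.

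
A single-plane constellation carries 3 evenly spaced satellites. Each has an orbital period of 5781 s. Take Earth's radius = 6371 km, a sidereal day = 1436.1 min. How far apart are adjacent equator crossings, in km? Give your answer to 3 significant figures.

Single-satellite node shift = (5781.0/86166) × 360° = 24.15°.
With 3 satellites evenly phased, successive equator crossings are 24.15/3 = 8.051° apart.
That is 8.051 × 111.2 = 895 km at the equator.

895 km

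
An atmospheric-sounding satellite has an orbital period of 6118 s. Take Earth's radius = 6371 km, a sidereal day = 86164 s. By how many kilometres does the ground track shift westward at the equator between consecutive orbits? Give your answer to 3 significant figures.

2840 km

During one orbit Earth rotates (6118.0 / 86164) × 360° = 25.56°.
At the equator that is 25.56° × (2π·6371/360) km/° = 25.56 × 111.2 = 2842 km.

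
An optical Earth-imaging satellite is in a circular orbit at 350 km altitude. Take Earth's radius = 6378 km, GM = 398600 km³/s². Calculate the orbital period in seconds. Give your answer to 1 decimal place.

5492.1 seconds

Semi-major axis a = 6378 + 350 = 6728 km. Period T = 2π√(a³/μ) = 2π√(6728³/398600) = 5492.1 s = 91.54 min.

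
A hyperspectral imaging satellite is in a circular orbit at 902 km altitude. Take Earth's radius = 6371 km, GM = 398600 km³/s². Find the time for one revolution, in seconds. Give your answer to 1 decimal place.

Semi-major axis a = 6371 + 902 = 7273 km. Period T = 2π√(a³/μ) = 2π√(7273³/398600) = 6172.8 s = 102.88 min.

6172.8 seconds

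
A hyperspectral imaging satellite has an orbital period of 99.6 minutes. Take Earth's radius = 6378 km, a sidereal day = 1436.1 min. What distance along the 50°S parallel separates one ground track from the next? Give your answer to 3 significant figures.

1790 km

T = 99.6 min = 5976.0 s.
Node shift per orbit = (5976.0/86166) × 360° = 24.97°.
Equatorial spacing = 24.97 × 111.3 km/° = 2779 km.
At 50° latitude, spacing = 2779 × cos(50°) = 1787 km.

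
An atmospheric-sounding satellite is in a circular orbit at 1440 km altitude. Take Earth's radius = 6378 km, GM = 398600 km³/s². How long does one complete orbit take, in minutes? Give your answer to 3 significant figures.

Semi-major axis a = 6378 + 1440 = 7818 km. Period T = 2π√(a³/μ) = 2π√(7818³/398600) = 6879.5 s = 114.66 min.

115 min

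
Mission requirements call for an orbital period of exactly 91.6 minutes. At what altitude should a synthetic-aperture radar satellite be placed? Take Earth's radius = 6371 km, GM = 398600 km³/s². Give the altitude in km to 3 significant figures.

T = 91.6 min = 5496.0 s.
From T = 2π√(a³/μ): a = (μ T²/4π²)^(1/3) = (398600 × 5496.0² / 4π²)^(1/3) = 6731 km.
Altitude h = a − R = 6731 − 6371 = 360 km.

360 km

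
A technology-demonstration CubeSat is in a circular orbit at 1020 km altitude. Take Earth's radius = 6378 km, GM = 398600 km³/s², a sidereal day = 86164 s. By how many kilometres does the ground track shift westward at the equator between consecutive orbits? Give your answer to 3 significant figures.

2950 km

Semi-major axis a = 6378 + 1020 = 7398 km. Period T = 2π√(a³/μ) = 2π√(7398³/398600) = 6332.6 s = 105.54 min.
During one orbit Earth rotates (6332.6 / 86164) × 360° = 26.46°.
At the equator that is 26.46° × (2π·6378/360) km/° = 26.46 × 111.3 = 2945 km.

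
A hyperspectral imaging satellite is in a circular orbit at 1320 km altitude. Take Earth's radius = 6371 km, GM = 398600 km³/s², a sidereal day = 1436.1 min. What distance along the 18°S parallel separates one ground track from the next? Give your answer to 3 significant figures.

2970 km

Semi-major axis a = 6371 + 1320 = 7691 km. Period T = 2π√(a³/μ) = 2π√(7691³/398600) = 6712.5 s = 111.88 min.
Node shift per orbit = (6712.5/86166) × 360° = 28.04°.
Equatorial spacing = 28.04 × 111.2 km/° = 3118 km.
At 18° latitude, spacing = 3118 × cos(18°) = 2966 km.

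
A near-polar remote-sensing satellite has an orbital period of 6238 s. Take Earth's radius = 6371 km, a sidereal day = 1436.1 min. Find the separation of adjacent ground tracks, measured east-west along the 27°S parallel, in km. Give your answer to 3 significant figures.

2580 km

Node shift per orbit = (6238.0/86166) × 360° = 26.06°.
Equatorial spacing = 26.06 × 111.2 km/° = 2898 km.
At 27° latitude, spacing = 2898 × cos(27°) = 2582 km.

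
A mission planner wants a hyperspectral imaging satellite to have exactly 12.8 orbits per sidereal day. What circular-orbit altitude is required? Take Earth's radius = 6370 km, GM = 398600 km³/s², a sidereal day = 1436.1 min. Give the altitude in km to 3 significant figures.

Required period T = 86166 / 12.8 = 6731.7 s.
From T = 2π√(a³/μ): a = (μ T²/4π²)^(1/3) = (398600 × 6731.7² / 4π²)^(1/3) = 7706 km.
Altitude h = a − R = 7706 − 6370 = 1336 km.

1340 km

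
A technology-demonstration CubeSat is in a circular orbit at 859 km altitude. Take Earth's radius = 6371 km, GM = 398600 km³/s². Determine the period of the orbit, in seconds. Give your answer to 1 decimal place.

6118.1 seconds

Semi-major axis a = 6371 + 859 = 7230 km. Period T = 2π√(a³/μ) = 2π√(7230³/398600) = 6118.1 s = 101.97 min.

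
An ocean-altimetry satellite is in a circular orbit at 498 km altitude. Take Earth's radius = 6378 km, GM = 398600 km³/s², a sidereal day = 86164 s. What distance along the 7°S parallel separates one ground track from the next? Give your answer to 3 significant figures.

Semi-major axis a = 6378 + 498 = 6876 km. Period T = 2π√(a³/μ) = 2π√(6876³/398600) = 5674.3 s = 94.57 min.
Node shift per orbit = (5674.3/86164) × 360° = 23.71°.
Equatorial spacing = 23.71 × 111.3 km/° = 2639 km.
At 7° latitude, spacing = 2639 × cos(7°) = 2619 km.

2620 km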